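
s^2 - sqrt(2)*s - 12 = (s - 3*sqrt(2))*(s + 2*sqrt(2))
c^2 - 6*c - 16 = (c - 8)*(c + 2)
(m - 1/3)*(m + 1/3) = m^2 - 1/9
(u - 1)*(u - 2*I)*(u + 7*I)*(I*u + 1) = I*u^4 - 4*u^3 - I*u^3 + 4*u^2 + 19*I*u^2 + 14*u - 19*I*u - 14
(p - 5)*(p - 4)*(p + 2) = p^3 - 7*p^2 + 2*p + 40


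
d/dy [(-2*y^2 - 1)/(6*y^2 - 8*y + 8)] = (4*y^2 - 5*y - 2)/(9*y^4 - 24*y^3 + 40*y^2 - 32*y + 16)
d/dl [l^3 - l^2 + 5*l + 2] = 3*l^2 - 2*l + 5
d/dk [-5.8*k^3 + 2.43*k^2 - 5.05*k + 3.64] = -17.4*k^2 + 4.86*k - 5.05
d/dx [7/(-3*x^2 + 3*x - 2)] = 21*(2*x - 1)/(3*x^2 - 3*x + 2)^2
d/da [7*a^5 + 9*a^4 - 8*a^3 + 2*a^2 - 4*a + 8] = 35*a^4 + 36*a^3 - 24*a^2 + 4*a - 4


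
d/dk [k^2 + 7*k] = 2*k + 7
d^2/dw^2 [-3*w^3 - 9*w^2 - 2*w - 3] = -18*w - 18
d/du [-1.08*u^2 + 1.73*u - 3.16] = 1.73 - 2.16*u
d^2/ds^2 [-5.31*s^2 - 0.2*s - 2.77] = -10.6200000000000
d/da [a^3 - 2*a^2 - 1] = a*(3*a - 4)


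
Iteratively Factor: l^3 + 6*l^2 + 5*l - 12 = (l - 1)*(l^2 + 7*l + 12) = (l - 1)*(l + 3)*(l + 4)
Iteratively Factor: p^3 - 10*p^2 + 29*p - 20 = (p - 5)*(p^2 - 5*p + 4) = (p - 5)*(p - 4)*(p - 1)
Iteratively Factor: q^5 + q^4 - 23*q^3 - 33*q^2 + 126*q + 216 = (q - 3)*(q^4 + 4*q^3 - 11*q^2 - 66*q - 72) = (q - 4)*(q - 3)*(q^3 + 8*q^2 + 21*q + 18) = (q - 4)*(q - 3)*(q + 2)*(q^2 + 6*q + 9) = (q - 4)*(q - 3)*(q + 2)*(q + 3)*(q + 3)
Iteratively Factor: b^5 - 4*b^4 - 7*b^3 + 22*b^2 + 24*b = (b - 3)*(b^4 - b^3 - 10*b^2 - 8*b) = b*(b - 3)*(b^3 - b^2 - 10*b - 8) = b*(b - 4)*(b - 3)*(b^2 + 3*b + 2) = b*(b - 4)*(b - 3)*(b + 2)*(b + 1)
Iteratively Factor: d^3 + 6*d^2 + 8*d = (d + 2)*(d^2 + 4*d) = (d + 2)*(d + 4)*(d)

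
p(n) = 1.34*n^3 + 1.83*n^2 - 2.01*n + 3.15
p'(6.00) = 164.67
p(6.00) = 346.41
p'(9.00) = 356.55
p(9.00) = 1110.15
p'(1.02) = 5.91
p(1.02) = 4.43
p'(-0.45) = -2.84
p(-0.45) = 4.30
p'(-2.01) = 6.87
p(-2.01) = 3.70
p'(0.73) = 2.80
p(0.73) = 3.18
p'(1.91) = 19.65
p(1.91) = 15.32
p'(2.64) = 35.67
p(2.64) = 35.25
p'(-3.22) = 27.89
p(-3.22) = -16.14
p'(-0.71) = -2.58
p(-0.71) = 5.02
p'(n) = 4.02*n^2 + 3.66*n - 2.01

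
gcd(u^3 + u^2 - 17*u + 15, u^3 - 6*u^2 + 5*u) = u - 1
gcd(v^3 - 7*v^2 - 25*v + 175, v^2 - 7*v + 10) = v - 5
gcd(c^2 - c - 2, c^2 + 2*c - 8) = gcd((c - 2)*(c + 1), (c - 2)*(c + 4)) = c - 2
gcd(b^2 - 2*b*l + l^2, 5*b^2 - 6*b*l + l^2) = b - l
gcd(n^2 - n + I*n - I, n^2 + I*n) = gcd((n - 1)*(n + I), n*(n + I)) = n + I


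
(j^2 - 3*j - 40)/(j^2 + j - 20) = (j - 8)/(j - 4)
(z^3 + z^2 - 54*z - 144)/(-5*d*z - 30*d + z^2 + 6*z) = (z^2 - 5*z - 24)/(-5*d + z)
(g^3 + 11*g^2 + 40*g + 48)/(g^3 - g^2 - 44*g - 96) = (g + 4)/(g - 8)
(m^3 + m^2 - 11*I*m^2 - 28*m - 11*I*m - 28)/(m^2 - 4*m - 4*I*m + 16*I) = (m^2 + m*(1 - 7*I) - 7*I)/(m - 4)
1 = 1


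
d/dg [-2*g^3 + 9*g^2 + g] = -6*g^2 + 18*g + 1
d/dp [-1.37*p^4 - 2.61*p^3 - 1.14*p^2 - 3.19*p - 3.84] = -5.48*p^3 - 7.83*p^2 - 2.28*p - 3.19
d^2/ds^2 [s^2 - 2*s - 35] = 2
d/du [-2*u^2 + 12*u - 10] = 12 - 4*u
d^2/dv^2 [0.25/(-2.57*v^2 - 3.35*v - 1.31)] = (3.30245*v^2 + 4.30475*v - 0.25*(5.14*v + 3.35)*(10.28*v + 6.7) + 1.68335)/(2.57*v^2 + 3.35*v + 1.31)^3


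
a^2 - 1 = (a - 1)*(a + 1)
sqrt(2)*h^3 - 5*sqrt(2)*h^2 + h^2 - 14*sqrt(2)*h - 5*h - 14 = (h - 7)*(h + 2)*(sqrt(2)*h + 1)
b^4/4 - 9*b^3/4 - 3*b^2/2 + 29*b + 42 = (b/2 + 1)^2*(b - 7)*(b - 6)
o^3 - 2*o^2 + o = o*(o - 1)^2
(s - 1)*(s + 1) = s^2 - 1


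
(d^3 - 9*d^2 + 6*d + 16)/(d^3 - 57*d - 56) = (d - 2)/(d + 7)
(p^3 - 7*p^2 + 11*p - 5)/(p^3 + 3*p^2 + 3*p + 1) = (p^3 - 7*p^2 + 11*p - 5)/(p^3 + 3*p^2 + 3*p + 1)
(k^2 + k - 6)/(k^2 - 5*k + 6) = (k + 3)/(k - 3)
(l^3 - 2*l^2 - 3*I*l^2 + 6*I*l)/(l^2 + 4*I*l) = (l^2 - 2*l - 3*I*l + 6*I)/(l + 4*I)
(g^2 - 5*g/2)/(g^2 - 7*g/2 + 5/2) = g/(g - 1)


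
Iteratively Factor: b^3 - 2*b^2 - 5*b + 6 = (b - 3)*(b^2 + b - 2) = (b - 3)*(b + 2)*(b - 1)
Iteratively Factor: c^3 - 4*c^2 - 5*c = (c + 1)*(c^2 - 5*c) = (c - 5)*(c + 1)*(c)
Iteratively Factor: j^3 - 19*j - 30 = (j + 3)*(j^2 - 3*j - 10) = (j - 5)*(j + 3)*(j + 2)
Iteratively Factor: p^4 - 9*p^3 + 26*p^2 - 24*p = (p - 3)*(p^3 - 6*p^2 + 8*p) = (p - 3)*(p - 2)*(p^2 - 4*p) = (p - 4)*(p - 3)*(p - 2)*(p)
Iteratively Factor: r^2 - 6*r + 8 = (r - 2)*(r - 4)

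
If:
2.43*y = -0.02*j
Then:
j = -121.5*y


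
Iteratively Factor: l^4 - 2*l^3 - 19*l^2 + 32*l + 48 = (l + 4)*(l^3 - 6*l^2 + 5*l + 12) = (l - 3)*(l + 4)*(l^2 - 3*l - 4) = (l - 3)*(l + 1)*(l + 4)*(l - 4)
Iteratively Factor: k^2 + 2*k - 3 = (k - 1)*(k + 3)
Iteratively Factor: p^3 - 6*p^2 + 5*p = (p - 1)*(p^2 - 5*p) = (p - 5)*(p - 1)*(p)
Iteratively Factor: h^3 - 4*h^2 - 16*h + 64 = (h - 4)*(h^2 - 16) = (h - 4)^2*(h + 4)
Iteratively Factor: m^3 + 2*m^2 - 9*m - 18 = (m + 3)*(m^2 - m - 6) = (m - 3)*(m + 3)*(m + 2)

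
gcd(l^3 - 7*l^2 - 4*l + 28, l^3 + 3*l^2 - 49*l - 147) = l - 7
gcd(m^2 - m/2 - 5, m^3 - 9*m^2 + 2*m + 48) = m + 2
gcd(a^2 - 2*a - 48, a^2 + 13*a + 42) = a + 6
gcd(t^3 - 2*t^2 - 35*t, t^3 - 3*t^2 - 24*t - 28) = t - 7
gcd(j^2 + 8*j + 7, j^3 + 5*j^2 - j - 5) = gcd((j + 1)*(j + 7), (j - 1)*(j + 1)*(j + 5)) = j + 1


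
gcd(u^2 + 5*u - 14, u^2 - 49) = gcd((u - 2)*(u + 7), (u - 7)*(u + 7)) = u + 7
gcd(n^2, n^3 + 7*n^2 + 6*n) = n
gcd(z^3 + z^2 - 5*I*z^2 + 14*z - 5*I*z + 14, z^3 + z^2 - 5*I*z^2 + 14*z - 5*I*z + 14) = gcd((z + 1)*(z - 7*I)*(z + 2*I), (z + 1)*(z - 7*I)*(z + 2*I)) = z^3 + z^2*(1 - 5*I) + z*(14 - 5*I) + 14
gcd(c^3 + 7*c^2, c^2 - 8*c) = c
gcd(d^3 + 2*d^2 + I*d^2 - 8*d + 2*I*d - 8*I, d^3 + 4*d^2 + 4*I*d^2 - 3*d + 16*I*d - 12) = d^2 + d*(4 + I) + 4*I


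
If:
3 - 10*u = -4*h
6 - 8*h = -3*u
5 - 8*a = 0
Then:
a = 5/8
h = 69/68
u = 12/17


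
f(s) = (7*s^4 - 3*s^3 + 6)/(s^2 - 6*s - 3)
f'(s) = (6 - 2*s)*(7*s^4 - 3*s^3 + 6)/(s^2 - 6*s - 3)^2 + (28*s^3 - 9*s^2)/(s^2 - 6*s - 3) = (s^2*(9 - 28*s)*(-s^2 + 6*s + 3) - 2*(s - 3)*(7*s^4 - 3*s^3 + 6))/(-s^2 + 6*s + 3)^2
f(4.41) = -239.35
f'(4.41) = -289.79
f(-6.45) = 167.22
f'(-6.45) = -61.15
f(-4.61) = 75.39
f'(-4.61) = -38.92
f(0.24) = -1.36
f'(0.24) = 1.75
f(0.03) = -1.89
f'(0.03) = 3.53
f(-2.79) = 23.01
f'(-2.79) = -19.13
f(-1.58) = 6.85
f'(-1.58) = -7.82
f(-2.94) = 25.99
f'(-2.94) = -20.64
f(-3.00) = 27.25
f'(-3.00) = -21.25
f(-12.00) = 705.83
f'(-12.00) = -133.83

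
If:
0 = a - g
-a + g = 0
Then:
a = g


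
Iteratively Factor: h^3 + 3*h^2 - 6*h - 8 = (h + 4)*(h^2 - h - 2) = (h + 1)*(h + 4)*(h - 2)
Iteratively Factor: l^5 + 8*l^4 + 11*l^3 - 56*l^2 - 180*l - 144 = (l - 3)*(l^4 + 11*l^3 + 44*l^2 + 76*l + 48) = (l - 3)*(l + 4)*(l^3 + 7*l^2 + 16*l + 12) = (l - 3)*(l + 3)*(l + 4)*(l^2 + 4*l + 4) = (l - 3)*(l + 2)*(l + 3)*(l + 4)*(l + 2)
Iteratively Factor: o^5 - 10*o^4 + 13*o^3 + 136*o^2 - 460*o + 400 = (o + 4)*(o^4 - 14*o^3 + 69*o^2 - 140*o + 100) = (o - 2)*(o + 4)*(o^3 - 12*o^2 + 45*o - 50) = (o - 2)^2*(o + 4)*(o^2 - 10*o + 25) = (o - 5)*(o - 2)^2*(o + 4)*(o - 5)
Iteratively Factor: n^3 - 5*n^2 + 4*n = (n - 1)*(n^2 - 4*n) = n*(n - 1)*(n - 4)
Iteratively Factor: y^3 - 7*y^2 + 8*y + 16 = (y - 4)*(y^2 - 3*y - 4) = (y - 4)*(y + 1)*(y - 4)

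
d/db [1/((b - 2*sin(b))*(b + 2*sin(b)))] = 2*(-b + 2*sin(2*b))/((b - 2*sin(b))^2*(b + 2*sin(b))^2)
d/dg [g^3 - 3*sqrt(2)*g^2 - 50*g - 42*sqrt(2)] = 3*g^2 - 6*sqrt(2)*g - 50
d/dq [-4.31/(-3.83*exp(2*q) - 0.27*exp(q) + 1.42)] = (-33.0146*exp(q) - 1.1637)*exp(q)/(3.83*exp(2*q) + 0.27*exp(q) - 1.42)^2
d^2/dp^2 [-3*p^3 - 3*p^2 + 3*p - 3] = -18*p - 6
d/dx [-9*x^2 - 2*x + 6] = -18*x - 2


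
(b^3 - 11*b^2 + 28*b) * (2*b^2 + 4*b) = 2*b^5 - 18*b^4 + 12*b^3 + 112*b^2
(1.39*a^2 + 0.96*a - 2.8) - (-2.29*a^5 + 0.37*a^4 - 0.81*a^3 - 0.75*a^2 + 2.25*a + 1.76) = 2.29*a^5 - 0.37*a^4 + 0.81*a^3 + 2.14*a^2 - 1.29*a - 4.56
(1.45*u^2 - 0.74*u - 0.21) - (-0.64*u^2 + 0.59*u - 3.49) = 2.09*u^2 - 1.33*u + 3.28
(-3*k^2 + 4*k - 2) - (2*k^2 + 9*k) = -5*k^2 - 5*k - 2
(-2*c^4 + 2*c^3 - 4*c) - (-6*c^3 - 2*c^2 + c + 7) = -2*c^4 + 8*c^3 + 2*c^2 - 5*c - 7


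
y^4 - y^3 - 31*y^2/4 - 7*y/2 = y*(y - 7/2)*(y + 1/2)*(y + 2)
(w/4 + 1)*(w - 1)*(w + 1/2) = w^3/4 + 7*w^2/8 - 5*w/8 - 1/2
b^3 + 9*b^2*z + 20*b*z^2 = b*(b + 4*z)*(b + 5*z)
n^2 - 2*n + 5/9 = (n - 5/3)*(n - 1/3)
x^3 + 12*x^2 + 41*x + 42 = (x + 2)*(x + 3)*(x + 7)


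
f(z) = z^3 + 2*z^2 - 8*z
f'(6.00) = 124.00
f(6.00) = 240.00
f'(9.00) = 271.00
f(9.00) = 819.00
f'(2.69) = 24.47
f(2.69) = 12.42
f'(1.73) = 7.90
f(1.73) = -2.68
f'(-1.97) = -4.24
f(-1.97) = 15.88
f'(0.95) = -1.49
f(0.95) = -4.94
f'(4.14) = 59.98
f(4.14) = 72.12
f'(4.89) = 83.30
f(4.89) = 125.63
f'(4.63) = 74.83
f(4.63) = 105.09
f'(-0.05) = -8.19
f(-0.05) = 0.40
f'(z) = 3*z^2 + 4*z - 8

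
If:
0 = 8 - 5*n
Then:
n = 8/5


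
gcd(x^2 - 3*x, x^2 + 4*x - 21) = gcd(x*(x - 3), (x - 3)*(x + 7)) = x - 3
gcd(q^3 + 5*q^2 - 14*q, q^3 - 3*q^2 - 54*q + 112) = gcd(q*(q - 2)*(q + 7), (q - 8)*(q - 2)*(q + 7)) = q^2 + 5*q - 14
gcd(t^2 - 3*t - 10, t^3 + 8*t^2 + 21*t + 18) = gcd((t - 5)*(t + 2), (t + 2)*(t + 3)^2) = t + 2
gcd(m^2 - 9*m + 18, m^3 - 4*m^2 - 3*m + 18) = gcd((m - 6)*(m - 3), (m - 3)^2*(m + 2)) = m - 3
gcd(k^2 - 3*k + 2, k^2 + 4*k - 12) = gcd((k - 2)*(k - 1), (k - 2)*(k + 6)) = k - 2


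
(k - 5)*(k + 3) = k^2 - 2*k - 15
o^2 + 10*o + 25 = (o + 5)^2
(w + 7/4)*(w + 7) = w^2 + 35*w/4 + 49/4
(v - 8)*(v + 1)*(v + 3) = v^3 - 4*v^2 - 29*v - 24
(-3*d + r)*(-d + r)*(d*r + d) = 3*d^3*r + 3*d^3 - 4*d^2*r^2 - 4*d^2*r + d*r^3 + d*r^2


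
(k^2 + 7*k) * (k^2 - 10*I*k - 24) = k^4 + 7*k^3 - 10*I*k^3 - 24*k^2 - 70*I*k^2 - 168*k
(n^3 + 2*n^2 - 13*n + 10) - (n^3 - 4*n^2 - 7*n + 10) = 6*n^2 - 6*n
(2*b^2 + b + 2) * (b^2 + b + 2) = 2*b^4 + 3*b^3 + 7*b^2 + 4*b + 4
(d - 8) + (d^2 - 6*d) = d^2 - 5*d - 8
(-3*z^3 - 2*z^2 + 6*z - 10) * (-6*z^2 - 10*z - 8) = 18*z^5 + 42*z^4 + 8*z^3 + 16*z^2 + 52*z + 80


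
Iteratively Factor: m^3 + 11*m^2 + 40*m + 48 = (m + 4)*(m^2 + 7*m + 12) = (m + 4)^2*(m + 3)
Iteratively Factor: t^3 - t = (t + 1)*(t^2 - t) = t*(t + 1)*(t - 1)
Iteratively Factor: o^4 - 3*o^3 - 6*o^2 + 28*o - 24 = (o - 2)*(o^3 - o^2 - 8*o + 12) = (o - 2)^2*(o^2 + o - 6) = (o - 2)^2*(o + 3)*(o - 2)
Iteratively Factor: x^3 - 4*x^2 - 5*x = (x + 1)*(x^2 - 5*x) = x*(x + 1)*(x - 5)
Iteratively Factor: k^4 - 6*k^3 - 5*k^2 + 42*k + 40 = (k - 4)*(k^3 - 2*k^2 - 13*k - 10) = (k - 4)*(k + 1)*(k^2 - 3*k - 10) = (k - 5)*(k - 4)*(k + 1)*(k + 2)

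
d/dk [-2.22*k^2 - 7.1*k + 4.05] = -4.44*k - 7.1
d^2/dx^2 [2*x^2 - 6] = 4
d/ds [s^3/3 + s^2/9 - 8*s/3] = s^2 + 2*s/9 - 8/3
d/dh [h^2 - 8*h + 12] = 2*h - 8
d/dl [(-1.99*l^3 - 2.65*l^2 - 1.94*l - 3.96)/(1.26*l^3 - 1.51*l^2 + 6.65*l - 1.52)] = (8.88178419700125e-16*l^5 + 6.3439*l^4 - 21.5782*l^3 + 3.49130000000001*l^2 - 3.9032*l + 29.2828)/(1.5876*l^6 - 3.8052*l^5 + 19.0381*l^4 - 23.9134*l^3 + 48.8129*l^2 - 20.216*l + 2.3104)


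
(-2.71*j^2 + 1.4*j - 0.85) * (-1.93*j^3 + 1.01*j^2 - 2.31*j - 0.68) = 5.2303*j^5 - 5.4391*j^4 + 9.3146*j^3 - 2.2497*j^2 + 1.0115*j + 0.578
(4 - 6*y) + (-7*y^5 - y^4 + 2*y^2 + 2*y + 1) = -7*y^5 - y^4 + 2*y^2 - 4*y + 5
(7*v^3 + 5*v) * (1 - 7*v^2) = -49*v^5 - 28*v^3 + 5*v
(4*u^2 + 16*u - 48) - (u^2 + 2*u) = 3*u^2 + 14*u - 48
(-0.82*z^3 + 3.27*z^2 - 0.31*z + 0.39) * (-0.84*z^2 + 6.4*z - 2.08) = 0.6888*z^5 - 7.9948*z^4 + 22.894*z^3 - 9.1132*z^2 + 3.1408*z - 0.8112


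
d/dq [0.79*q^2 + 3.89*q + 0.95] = 1.58*q + 3.89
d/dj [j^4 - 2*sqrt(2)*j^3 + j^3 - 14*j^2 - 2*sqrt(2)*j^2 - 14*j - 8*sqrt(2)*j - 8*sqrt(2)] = 4*j^3 - 6*sqrt(2)*j^2 + 3*j^2 - 28*j - 4*sqrt(2)*j - 14 - 8*sqrt(2)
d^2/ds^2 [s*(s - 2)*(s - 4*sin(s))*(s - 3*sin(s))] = 7*s^3*sin(s) - 14*s^2*sin(s) - 42*s^2*cos(s) + 24*s^2*cos(2*s) + 12*s^2 - 42*s*sin(s) + 56*s*cos(s) - 48*sqrt(2)*s*cos(2*s + pi/4) - 12*s + 28*sin(s) - 48*sin(2*s) - 12*cos(2*s) + 12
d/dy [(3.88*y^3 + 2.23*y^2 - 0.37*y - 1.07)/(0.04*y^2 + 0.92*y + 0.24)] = (0.1552*y^4 + 7.1392*y^3 + 4.86*y^2 + 1.156*y + 0.8956)/(0.0016*y^4 + 0.0736*y^3 + 0.8656*y^2 + 0.4416*y + 0.0576)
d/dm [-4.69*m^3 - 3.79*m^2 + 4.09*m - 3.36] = -14.07*m^2 - 7.58*m + 4.09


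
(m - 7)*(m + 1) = m^2 - 6*m - 7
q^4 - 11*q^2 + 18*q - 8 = (q - 2)*(q - 1)^2*(q + 4)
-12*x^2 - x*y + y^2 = (-4*x + y)*(3*x + y)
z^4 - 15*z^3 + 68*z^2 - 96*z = z*(z - 8)*(z - 4)*(z - 3)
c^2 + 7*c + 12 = (c + 3)*(c + 4)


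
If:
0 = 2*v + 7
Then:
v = -7/2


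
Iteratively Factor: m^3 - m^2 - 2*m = (m - 2)*(m^2 + m) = m*(m - 2)*(m + 1)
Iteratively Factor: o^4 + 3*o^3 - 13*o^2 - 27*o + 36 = (o - 1)*(o^3 + 4*o^2 - 9*o - 36) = (o - 1)*(o + 4)*(o^2 - 9) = (o - 3)*(o - 1)*(o + 4)*(o + 3)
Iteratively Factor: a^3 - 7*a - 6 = (a + 1)*(a^2 - a - 6) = (a + 1)*(a + 2)*(a - 3)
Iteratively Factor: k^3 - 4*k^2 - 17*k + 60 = (k - 5)*(k^2 + k - 12) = (k - 5)*(k - 3)*(k + 4)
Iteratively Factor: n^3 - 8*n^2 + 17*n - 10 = (n - 5)*(n^2 - 3*n + 2) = (n - 5)*(n - 2)*(n - 1)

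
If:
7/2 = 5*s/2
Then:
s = 7/5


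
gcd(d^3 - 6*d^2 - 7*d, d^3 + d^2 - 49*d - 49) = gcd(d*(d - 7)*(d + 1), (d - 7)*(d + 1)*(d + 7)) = d^2 - 6*d - 7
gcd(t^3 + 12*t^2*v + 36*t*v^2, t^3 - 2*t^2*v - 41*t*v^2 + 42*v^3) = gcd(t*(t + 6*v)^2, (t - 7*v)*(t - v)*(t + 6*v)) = t + 6*v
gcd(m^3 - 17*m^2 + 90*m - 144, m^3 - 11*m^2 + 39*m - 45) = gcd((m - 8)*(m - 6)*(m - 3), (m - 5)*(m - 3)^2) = m - 3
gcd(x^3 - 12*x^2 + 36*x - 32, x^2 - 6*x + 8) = x - 2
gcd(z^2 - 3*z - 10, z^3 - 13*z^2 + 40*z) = z - 5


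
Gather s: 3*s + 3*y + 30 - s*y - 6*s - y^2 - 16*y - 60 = s*(-y - 3) - y^2 - 13*y - 30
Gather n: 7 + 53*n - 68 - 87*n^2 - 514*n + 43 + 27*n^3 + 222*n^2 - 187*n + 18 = 27*n^3 + 135*n^2 - 648*n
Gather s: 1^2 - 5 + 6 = 2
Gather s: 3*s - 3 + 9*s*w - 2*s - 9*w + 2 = s*(9*w + 1) - 9*w - 1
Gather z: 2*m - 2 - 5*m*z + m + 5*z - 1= 3*m + z*(5 - 5*m) - 3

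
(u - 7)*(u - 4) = u^2 - 11*u + 28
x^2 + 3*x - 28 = (x - 4)*(x + 7)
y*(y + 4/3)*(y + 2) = y^3 + 10*y^2/3 + 8*y/3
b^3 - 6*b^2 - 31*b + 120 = (b - 8)*(b - 3)*(b + 5)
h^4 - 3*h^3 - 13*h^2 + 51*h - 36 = (h - 3)^2*(h - 1)*(h + 4)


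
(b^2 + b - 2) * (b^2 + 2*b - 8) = b^4 + 3*b^3 - 8*b^2 - 12*b + 16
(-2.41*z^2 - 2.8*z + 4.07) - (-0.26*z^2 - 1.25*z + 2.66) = -2.15*z^2 - 1.55*z + 1.41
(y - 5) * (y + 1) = y^2 - 4*y - 5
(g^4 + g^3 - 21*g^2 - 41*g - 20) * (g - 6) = g^5 - 5*g^4 - 27*g^3 + 85*g^2 + 226*g + 120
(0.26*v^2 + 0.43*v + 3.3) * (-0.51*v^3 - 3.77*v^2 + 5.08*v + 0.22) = -0.1326*v^5 - 1.1995*v^4 - 1.9833*v^3 - 10.1994*v^2 + 16.8586*v + 0.726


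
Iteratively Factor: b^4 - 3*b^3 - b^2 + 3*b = (b + 1)*(b^3 - 4*b^2 + 3*b) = (b - 1)*(b + 1)*(b^2 - 3*b) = (b - 3)*(b - 1)*(b + 1)*(b)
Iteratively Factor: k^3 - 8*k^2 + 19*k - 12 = (k - 4)*(k^2 - 4*k + 3) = (k - 4)*(k - 3)*(k - 1)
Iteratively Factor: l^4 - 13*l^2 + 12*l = (l - 1)*(l^3 + l^2 - 12*l) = (l - 3)*(l - 1)*(l^2 + 4*l) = l*(l - 3)*(l - 1)*(l + 4)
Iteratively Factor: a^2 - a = (a)*(a - 1)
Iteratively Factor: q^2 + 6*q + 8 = (q + 2)*(q + 4)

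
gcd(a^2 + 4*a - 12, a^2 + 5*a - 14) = a - 2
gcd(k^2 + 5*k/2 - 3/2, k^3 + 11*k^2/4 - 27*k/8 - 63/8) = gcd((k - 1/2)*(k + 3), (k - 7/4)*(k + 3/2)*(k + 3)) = k + 3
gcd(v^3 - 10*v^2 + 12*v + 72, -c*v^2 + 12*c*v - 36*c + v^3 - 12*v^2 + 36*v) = v^2 - 12*v + 36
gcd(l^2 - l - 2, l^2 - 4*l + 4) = l - 2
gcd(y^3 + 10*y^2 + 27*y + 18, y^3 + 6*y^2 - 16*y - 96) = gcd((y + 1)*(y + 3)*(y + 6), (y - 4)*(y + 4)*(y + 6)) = y + 6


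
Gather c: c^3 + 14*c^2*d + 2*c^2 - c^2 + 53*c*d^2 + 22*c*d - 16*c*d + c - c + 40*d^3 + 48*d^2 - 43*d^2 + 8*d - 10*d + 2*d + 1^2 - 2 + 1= c^3 + c^2*(14*d + 1) + c*(53*d^2 + 6*d) + 40*d^3 + 5*d^2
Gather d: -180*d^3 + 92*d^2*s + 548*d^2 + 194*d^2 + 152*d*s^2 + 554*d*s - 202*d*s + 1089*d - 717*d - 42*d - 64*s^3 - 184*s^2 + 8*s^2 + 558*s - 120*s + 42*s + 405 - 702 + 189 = -180*d^3 + d^2*(92*s + 742) + d*(152*s^2 + 352*s + 330) - 64*s^3 - 176*s^2 + 480*s - 108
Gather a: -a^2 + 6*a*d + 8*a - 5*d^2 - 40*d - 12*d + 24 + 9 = -a^2 + a*(6*d + 8) - 5*d^2 - 52*d + 33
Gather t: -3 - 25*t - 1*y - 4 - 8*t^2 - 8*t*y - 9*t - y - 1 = -8*t^2 + t*(-8*y - 34) - 2*y - 8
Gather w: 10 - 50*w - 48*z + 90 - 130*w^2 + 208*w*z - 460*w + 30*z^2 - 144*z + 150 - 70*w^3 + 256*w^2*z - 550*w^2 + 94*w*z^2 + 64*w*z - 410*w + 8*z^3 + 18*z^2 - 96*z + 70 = -70*w^3 + w^2*(256*z - 680) + w*(94*z^2 + 272*z - 920) + 8*z^3 + 48*z^2 - 288*z + 320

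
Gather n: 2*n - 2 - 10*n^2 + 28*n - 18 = -10*n^2 + 30*n - 20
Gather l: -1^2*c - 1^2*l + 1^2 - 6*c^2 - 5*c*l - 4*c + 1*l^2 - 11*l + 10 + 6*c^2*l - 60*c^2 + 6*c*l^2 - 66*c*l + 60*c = -66*c^2 + 55*c + l^2*(6*c + 1) + l*(6*c^2 - 71*c - 12) + 11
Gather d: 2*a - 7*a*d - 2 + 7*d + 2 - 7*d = -7*a*d + 2*a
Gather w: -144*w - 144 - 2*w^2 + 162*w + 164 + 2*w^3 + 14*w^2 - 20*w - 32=2*w^3 + 12*w^2 - 2*w - 12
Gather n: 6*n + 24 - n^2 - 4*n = -n^2 + 2*n + 24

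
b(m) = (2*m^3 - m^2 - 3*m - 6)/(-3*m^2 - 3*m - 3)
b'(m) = (6*m + 3)*(2*m^3 - m^2 - 3*m - 6)/(-3*m^2 - 3*m - 3)^2 + (6*m^2 - 2*m - 3)/(-3*m^2 - 3*m - 3)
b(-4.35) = 3.78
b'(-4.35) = -0.68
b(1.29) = 0.61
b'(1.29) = -0.92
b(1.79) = 0.17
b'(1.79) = -0.84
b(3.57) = -1.18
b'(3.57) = -0.72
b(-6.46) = 5.22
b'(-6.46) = -0.68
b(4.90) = -2.12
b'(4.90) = -0.70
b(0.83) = 1.06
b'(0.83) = -1.05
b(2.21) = -0.17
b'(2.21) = -0.79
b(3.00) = -0.77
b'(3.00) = -0.74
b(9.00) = -4.92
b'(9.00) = -0.68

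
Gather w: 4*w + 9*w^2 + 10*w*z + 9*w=9*w^2 + w*(10*z + 13)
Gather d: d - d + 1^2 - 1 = 0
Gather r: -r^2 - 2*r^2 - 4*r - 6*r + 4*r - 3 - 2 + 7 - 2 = -3*r^2 - 6*r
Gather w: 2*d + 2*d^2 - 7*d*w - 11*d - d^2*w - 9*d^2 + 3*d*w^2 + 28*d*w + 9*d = -7*d^2 + 3*d*w^2 + w*(-d^2 + 21*d)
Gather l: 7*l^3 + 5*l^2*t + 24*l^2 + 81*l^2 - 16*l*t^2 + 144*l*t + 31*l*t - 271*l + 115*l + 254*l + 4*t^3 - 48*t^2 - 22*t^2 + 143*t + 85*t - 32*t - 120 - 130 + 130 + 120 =7*l^3 + l^2*(5*t + 105) + l*(-16*t^2 + 175*t + 98) + 4*t^3 - 70*t^2 + 196*t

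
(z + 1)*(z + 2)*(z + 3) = z^3 + 6*z^2 + 11*z + 6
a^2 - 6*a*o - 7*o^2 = (a - 7*o)*(a + o)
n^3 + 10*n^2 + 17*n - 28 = (n - 1)*(n + 4)*(n + 7)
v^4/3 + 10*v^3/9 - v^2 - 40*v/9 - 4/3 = (v/3 + 1)*(v - 2)*(v + 1/3)*(v + 2)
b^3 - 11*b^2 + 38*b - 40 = (b - 5)*(b - 4)*(b - 2)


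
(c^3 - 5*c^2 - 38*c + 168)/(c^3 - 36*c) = (c^2 - 11*c + 28)/(c*(c - 6))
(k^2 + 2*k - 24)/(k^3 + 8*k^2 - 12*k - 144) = 1/(k + 6)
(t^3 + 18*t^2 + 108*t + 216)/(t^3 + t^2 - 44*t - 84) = (t^2 + 12*t + 36)/(t^2 - 5*t - 14)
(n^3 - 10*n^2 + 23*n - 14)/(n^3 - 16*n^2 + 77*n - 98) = (n - 1)/(n - 7)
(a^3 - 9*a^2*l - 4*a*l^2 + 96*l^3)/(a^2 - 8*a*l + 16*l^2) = (a^2 - 5*a*l - 24*l^2)/(a - 4*l)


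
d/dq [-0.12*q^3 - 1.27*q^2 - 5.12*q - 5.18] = -0.36*q^2 - 2.54*q - 5.12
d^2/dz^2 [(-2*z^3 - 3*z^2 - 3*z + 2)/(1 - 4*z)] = 2*(32*z^3 - 24*z^2 + 6*z - 17)/(64*z^3 - 48*z^2 + 12*z - 1)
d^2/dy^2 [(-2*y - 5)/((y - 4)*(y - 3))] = 2*(-2*y^3 - 15*y^2 + 177*y - 353)/(y^6 - 21*y^5 + 183*y^4 - 847*y^3 + 2196*y^2 - 3024*y + 1728)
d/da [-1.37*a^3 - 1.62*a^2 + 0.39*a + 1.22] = -4.11*a^2 - 3.24*a + 0.39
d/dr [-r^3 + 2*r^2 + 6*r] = -3*r^2 + 4*r + 6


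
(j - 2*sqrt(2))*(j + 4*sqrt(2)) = j^2 + 2*sqrt(2)*j - 16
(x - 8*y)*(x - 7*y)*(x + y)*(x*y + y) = x^4*y - 14*x^3*y^2 + x^3*y + 41*x^2*y^3 - 14*x^2*y^2 + 56*x*y^4 + 41*x*y^3 + 56*y^4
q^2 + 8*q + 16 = (q + 4)^2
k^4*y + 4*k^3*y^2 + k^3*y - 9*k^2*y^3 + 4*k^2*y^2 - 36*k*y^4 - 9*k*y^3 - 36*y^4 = (k - 3*y)*(k + 3*y)*(k + 4*y)*(k*y + y)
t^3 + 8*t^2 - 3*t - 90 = (t - 3)*(t + 5)*(t + 6)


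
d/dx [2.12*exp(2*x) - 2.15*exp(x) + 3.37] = (4.24*exp(x) - 2.15)*exp(x)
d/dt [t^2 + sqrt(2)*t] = 2*t + sqrt(2)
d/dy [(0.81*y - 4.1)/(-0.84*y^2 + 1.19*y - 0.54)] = (0.6804*y^2 - 6.888*y + 4.4416)/(0.7056*y^4 - 1.9992*y^3 + 2.3233*y^2 - 1.2852*y + 0.2916)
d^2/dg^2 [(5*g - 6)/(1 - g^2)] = 2*(4*g^2*(6 - 5*g) + 3*(5*g - 2)*(g^2 - 1))/(g^2 - 1)^3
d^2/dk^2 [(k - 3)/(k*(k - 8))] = 2*(k^3 - 9*k^2 + 72*k - 192)/(k^3*(k^3 - 24*k^2 + 192*k - 512))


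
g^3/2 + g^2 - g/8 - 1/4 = (g/2 + 1/4)*(g - 1/2)*(g + 2)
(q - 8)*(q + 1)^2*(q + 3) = q^4 - 3*q^3 - 33*q^2 - 53*q - 24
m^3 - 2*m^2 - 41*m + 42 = (m - 7)*(m - 1)*(m + 6)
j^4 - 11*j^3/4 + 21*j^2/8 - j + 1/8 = (j - 1)^2*(j - 1/2)*(j - 1/4)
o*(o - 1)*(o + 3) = o^3 + 2*o^2 - 3*o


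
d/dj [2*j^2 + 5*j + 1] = 4*j + 5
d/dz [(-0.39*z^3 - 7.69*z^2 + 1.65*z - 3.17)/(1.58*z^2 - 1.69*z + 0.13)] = (-0.6162*z^4 + 1.3182*z^3 + 10.237*z^2 + 8.0178*z - 5.1428)/(2.4964*z^4 - 5.3404*z^3 + 3.2669*z^2 - 0.4394*z + 0.0169)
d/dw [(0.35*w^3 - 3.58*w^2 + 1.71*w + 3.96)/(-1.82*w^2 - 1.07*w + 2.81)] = (-0.637*w^4 - 0.749000000000001*w^3 + 9.8933*w^2 - 5.7052*w + 9.0423)/(3.3124*w^4 + 3.8948*w^3 - 9.0835*w^2 - 6.0134*w + 7.8961)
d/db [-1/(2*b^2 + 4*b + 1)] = 4*(b + 1)/(2*b^2 + 4*b + 1)^2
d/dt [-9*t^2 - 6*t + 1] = -18*t - 6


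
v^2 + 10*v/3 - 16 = (v - 8/3)*(v + 6)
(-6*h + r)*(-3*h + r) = 18*h^2 - 9*h*r + r^2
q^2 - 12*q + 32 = (q - 8)*(q - 4)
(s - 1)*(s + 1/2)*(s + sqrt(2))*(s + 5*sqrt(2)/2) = s^4 - s^3/2 + 7*sqrt(2)*s^3/2 - 7*sqrt(2)*s^2/4 + 9*s^2/2 - 5*s/2 - 7*sqrt(2)*s/4 - 5/2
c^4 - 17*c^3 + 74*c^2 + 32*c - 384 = (c - 8)^2*(c - 3)*(c + 2)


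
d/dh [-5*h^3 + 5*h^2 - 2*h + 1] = -15*h^2 + 10*h - 2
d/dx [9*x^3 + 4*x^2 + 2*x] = 27*x^2 + 8*x + 2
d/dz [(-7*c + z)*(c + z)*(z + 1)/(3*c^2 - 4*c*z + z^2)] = (-2*(c + z)*(2*c - z)*(7*c - z)*(z + 1) + (3*c^2 - 4*c*z + z^2)*(-(c + z)*(7*c - z) + (c + z)*(z + 1) - (7*c - z)*(z + 1)))/(3*c^2 - 4*c*z + z^2)^2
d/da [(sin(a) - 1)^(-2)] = -2*cos(a)/(sin(a) - 1)^3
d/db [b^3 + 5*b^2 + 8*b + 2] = 3*b^2 + 10*b + 8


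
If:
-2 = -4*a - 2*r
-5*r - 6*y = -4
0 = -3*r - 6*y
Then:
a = -1/2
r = 2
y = -1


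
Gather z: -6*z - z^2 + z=-z^2 - 5*z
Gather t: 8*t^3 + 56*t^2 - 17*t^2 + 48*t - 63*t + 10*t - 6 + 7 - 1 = 8*t^3 + 39*t^2 - 5*t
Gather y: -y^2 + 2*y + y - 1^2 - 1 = -y^2 + 3*y - 2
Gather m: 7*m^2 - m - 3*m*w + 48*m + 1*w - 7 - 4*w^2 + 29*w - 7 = 7*m^2 + m*(47 - 3*w) - 4*w^2 + 30*w - 14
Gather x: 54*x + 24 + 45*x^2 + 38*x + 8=45*x^2 + 92*x + 32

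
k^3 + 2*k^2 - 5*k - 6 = (k - 2)*(k + 1)*(k + 3)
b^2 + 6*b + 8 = (b + 2)*(b + 4)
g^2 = g^2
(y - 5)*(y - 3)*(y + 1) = y^3 - 7*y^2 + 7*y + 15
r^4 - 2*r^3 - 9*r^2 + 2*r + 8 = (r - 4)*(r - 1)*(r + 1)*(r + 2)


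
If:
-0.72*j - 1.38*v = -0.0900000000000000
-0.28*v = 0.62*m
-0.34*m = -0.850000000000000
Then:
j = 10.74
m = 2.50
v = -5.54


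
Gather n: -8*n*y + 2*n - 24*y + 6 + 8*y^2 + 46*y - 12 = n*(2 - 8*y) + 8*y^2 + 22*y - 6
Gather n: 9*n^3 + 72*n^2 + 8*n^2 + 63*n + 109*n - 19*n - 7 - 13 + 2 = 9*n^3 + 80*n^2 + 153*n - 18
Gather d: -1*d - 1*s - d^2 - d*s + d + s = -d^2 - d*s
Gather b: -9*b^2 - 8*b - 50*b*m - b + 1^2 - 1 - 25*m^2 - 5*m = -9*b^2 + b*(-50*m - 9) - 25*m^2 - 5*m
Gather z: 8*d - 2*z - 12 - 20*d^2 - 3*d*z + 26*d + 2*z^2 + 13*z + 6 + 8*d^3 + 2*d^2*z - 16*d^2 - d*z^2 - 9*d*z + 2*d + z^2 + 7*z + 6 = 8*d^3 - 36*d^2 + 36*d + z^2*(3 - d) + z*(2*d^2 - 12*d + 18)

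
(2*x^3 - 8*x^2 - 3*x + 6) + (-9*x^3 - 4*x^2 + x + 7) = -7*x^3 - 12*x^2 - 2*x + 13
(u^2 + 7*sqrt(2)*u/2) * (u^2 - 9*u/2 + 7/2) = u^4 - 9*u^3/2 + 7*sqrt(2)*u^3/2 - 63*sqrt(2)*u^2/4 + 7*u^2/2 + 49*sqrt(2)*u/4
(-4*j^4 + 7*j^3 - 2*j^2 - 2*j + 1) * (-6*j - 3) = 24*j^5 - 30*j^4 - 9*j^3 + 18*j^2 - 3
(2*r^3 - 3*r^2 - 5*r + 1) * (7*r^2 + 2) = 14*r^5 - 21*r^4 - 31*r^3 + r^2 - 10*r + 2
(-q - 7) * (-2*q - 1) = 2*q^2 + 15*q + 7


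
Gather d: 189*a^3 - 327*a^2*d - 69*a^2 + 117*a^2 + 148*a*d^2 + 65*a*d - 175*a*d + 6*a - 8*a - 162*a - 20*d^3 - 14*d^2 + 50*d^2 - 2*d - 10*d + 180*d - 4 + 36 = 189*a^3 + 48*a^2 - 164*a - 20*d^3 + d^2*(148*a + 36) + d*(-327*a^2 - 110*a + 168) + 32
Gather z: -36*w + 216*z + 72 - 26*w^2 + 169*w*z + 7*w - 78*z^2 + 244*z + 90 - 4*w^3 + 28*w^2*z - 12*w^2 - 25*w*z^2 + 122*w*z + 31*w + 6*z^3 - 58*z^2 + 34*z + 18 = -4*w^3 - 38*w^2 + 2*w + 6*z^3 + z^2*(-25*w - 136) + z*(28*w^2 + 291*w + 494) + 180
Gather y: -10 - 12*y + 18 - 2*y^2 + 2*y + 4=-2*y^2 - 10*y + 12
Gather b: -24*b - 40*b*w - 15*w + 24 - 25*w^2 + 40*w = b*(-40*w - 24) - 25*w^2 + 25*w + 24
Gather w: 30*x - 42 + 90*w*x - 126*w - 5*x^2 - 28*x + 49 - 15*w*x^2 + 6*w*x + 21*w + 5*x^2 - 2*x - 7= w*(-15*x^2 + 96*x - 105)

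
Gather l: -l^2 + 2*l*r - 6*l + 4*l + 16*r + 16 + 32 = -l^2 + l*(2*r - 2) + 16*r + 48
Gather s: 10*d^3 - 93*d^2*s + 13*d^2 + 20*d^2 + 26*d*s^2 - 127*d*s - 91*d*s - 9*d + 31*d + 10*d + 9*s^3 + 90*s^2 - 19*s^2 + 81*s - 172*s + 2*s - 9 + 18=10*d^3 + 33*d^2 + 32*d + 9*s^3 + s^2*(26*d + 71) + s*(-93*d^2 - 218*d - 89) + 9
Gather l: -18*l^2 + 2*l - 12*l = -18*l^2 - 10*l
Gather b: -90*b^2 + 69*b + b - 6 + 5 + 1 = -90*b^2 + 70*b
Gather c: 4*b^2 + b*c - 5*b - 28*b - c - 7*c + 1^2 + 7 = 4*b^2 - 33*b + c*(b - 8) + 8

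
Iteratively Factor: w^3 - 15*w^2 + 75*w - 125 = (w - 5)*(w^2 - 10*w + 25) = (w - 5)^2*(w - 5)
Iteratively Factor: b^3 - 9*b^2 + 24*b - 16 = (b - 4)*(b^2 - 5*b + 4) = (b - 4)*(b - 1)*(b - 4)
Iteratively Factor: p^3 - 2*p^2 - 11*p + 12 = (p - 4)*(p^2 + 2*p - 3) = (p - 4)*(p + 3)*(p - 1)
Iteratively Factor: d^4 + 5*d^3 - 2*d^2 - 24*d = (d + 4)*(d^3 + d^2 - 6*d) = d*(d + 4)*(d^2 + d - 6) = d*(d - 2)*(d + 4)*(d + 3)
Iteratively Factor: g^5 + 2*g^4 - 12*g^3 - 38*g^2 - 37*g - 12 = (g - 4)*(g^4 + 6*g^3 + 12*g^2 + 10*g + 3) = (g - 4)*(g + 1)*(g^3 + 5*g^2 + 7*g + 3) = (g - 4)*(g + 1)^2*(g^2 + 4*g + 3) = (g - 4)*(g + 1)^2*(g + 3)*(g + 1)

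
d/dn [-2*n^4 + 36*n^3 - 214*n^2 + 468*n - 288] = -8*n^3 + 108*n^2 - 428*n + 468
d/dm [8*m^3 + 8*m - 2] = 24*m^2 + 8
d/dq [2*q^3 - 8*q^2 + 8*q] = 6*q^2 - 16*q + 8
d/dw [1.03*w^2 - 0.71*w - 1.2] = 2.06*w - 0.71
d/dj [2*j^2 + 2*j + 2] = 4*j + 2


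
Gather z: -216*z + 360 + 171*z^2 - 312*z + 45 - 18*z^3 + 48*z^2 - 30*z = -18*z^3 + 219*z^2 - 558*z + 405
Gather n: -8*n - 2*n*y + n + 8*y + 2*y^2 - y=n*(-2*y - 7) + 2*y^2 + 7*y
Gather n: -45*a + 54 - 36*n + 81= -45*a - 36*n + 135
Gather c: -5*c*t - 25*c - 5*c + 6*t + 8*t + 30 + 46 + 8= c*(-5*t - 30) + 14*t + 84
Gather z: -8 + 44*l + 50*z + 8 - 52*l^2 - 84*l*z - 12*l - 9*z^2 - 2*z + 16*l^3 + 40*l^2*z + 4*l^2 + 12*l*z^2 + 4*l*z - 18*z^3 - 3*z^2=16*l^3 - 48*l^2 + 32*l - 18*z^3 + z^2*(12*l - 12) + z*(40*l^2 - 80*l + 48)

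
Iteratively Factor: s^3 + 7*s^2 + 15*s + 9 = (s + 3)*(s^2 + 4*s + 3) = (s + 1)*(s + 3)*(s + 3)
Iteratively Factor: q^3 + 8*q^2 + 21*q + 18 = (q + 3)*(q^2 + 5*q + 6) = (q + 2)*(q + 3)*(q + 3)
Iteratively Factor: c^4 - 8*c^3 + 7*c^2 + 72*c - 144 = (c - 3)*(c^3 - 5*c^2 - 8*c + 48) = (c - 4)*(c - 3)*(c^2 - c - 12) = (c - 4)*(c - 3)*(c + 3)*(c - 4)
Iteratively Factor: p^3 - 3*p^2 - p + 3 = (p - 1)*(p^2 - 2*p - 3) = (p - 1)*(p + 1)*(p - 3)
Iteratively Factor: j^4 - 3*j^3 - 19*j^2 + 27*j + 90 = (j - 3)*(j^3 - 19*j - 30) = (j - 3)*(j + 3)*(j^2 - 3*j - 10) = (j - 5)*(j - 3)*(j + 3)*(j + 2)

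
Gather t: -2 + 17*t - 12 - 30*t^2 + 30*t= -30*t^2 + 47*t - 14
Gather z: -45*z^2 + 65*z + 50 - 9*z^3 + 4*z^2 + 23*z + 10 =-9*z^3 - 41*z^2 + 88*z + 60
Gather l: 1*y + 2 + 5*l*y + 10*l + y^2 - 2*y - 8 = l*(5*y + 10) + y^2 - y - 6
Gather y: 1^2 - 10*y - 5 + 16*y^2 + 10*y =16*y^2 - 4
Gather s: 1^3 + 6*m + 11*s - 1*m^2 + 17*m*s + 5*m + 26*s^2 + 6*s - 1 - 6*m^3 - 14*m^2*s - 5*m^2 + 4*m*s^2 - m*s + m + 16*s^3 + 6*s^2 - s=-6*m^3 - 6*m^2 + 12*m + 16*s^3 + s^2*(4*m + 32) + s*(-14*m^2 + 16*m + 16)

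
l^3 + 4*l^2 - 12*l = l*(l - 2)*(l + 6)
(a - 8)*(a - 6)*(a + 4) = a^3 - 10*a^2 - 8*a + 192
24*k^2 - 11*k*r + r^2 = (-8*k + r)*(-3*k + r)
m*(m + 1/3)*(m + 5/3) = m^3 + 2*m^2 + 5*m/9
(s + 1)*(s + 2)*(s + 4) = s^3 + 7*s^2 + 14*s + 8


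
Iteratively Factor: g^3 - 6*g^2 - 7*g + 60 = (g - 4)*(g^2 - 2*g - 15) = (g - 5)*(g - 4)*(g + 3)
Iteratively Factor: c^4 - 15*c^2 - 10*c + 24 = (c + 2)*(c^3 - 2*c^2 - 11*c + 12) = (c + 2)*(c + 3)*(c^2 - 5*c + 4) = (c - 4)*(c + 2)*(c + 3)*(c - 1)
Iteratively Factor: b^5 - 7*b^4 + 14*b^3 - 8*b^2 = (b - 4)*(b^4 - 3*b^3 + 2*b^2) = (b - 4)*(b - 2)*(b^3 - b^2) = b*(b - 4)*(b - 2)*(b^2 - b) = b^2*(b - 4)*(b - 2)*(b - 1)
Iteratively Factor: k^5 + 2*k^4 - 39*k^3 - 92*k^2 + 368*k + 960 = (k + 4)*(k^4 - 2*k^3 - 31*k^2 + 32*k + 240) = (k + 4)^2*(k^3 - 6*k^2 - 7*k + 60) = (k + 3)*(k + 4)^2*(k^2 - 9*k + 20) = (k - 5)*(k + 3)*(k + 4)^2*(k - 4)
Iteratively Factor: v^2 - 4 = (v - 2)*(v + 2)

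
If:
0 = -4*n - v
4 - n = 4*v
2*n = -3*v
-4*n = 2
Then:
No Solution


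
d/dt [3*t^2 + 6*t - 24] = 6*t + 6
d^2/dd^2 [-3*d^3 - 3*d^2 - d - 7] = -18*d - 6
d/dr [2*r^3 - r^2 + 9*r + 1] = 6*r^2 - 2*r + 9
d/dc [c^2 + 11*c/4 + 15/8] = 2*c + 11/4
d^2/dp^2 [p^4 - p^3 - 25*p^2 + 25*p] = 12*p^2 - 6*p - 50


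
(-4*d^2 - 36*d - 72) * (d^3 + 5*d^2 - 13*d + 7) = -4*d^5 - 56*d^4 - 200*d^3 + 80*d^2 + 684*d - 504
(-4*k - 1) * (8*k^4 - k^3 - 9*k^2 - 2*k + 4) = -32*k^5 - 4*k^4 + 37*k^3 + 17*k^2 - 14*k - 4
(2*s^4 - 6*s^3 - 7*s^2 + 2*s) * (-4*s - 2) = -8*s^5 + 20*s^4 + 40*s^3 + 6*s^2 - 4*s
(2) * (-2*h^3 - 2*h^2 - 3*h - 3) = -4*h^3 - 4*h^2 - 6*h - 6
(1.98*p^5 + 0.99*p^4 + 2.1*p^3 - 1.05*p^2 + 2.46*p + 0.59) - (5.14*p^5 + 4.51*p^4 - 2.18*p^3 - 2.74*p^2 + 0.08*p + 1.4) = -3.16*p^5 - 3.52*p^4 + 4.28*p^3 + 1.69*p^2 + 2.38*p - 0.81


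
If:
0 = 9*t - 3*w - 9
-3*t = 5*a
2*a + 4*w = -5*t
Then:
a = -36/79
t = 60/79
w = -57/79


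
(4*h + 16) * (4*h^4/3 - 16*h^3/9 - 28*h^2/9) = 16*h^5/3 + 128*h^4/9 - 368*h^3/9 - 448*h^2/9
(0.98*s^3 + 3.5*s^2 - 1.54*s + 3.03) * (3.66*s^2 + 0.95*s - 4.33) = 3.5868*s^5 + 13.741*s^4 - 6.5548*s^3 - 5.5282*s^2 + 9.5467*s - 13.1199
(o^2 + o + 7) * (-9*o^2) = -9*o^4 - 9*o^3 - 63*o^2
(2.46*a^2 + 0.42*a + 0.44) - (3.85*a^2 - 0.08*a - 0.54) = -1.39*a^2 + 0.5*a + 0.98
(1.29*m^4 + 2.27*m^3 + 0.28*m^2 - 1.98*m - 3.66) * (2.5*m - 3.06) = 3.225*m^5 + 1.7276*m^4 - 6.2462*m^3 - 5.8068*m^2 - 3.0912*m + 11.1996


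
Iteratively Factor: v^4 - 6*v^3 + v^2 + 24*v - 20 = (v - 2)*(v^3 - 4*v^2 - 7*v + 10) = (v - 2)*(v - 1)*(v^2 - 3*v - 10) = (v - 2)*(v - 1)*(v + 2)*(v - 5)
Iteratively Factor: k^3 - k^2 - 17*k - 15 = (k + 1)*(k^2 - 2*k - 15) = (k + 1)*(k + 3)*(k - 5)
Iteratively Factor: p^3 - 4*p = (p)*(p^2 - 4) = p*(p + 2)*(p - 2)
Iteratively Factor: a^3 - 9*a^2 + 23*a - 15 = (a - 3)*(a^2 - 6*a + 5) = (a - 5)*(a - 3)*(a - 1)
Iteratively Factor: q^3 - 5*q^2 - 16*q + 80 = (q - 4)*(q^2 - q - 20) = (q - 4)*(q + 4)*(q - 5)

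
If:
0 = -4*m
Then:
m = 0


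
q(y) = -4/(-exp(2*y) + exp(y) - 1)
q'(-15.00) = 0.00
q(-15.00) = 4.00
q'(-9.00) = 0.00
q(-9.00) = 4.00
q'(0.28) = -4.28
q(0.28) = 2.80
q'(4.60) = -0.00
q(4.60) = 0.00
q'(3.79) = -0.00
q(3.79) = 0.00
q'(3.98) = -0.00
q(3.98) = 0.00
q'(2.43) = -0.07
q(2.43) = 0.03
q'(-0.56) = -0.57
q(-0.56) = 5.30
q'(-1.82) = 0.59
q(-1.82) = 4.63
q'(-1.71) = 0.64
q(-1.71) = 4.70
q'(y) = -4*(2*exp(2*y) - exp(y))/(-exp(2*y) + exp(y) - 1)^2 = (4 - 8*exp(y))*exp(y)/(exp(2*y) - exp(y) + 1)^2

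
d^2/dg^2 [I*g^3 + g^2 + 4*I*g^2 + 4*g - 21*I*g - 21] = 6*I*g + 2 + 8*I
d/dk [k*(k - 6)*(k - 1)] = 3*k^2 - 14*k + 6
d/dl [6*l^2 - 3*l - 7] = 12*l - 3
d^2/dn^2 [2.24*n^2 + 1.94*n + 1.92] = 4.48000000000000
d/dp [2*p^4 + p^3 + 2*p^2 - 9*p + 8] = 8*p^3 + 3*p^2 + 4*p - 9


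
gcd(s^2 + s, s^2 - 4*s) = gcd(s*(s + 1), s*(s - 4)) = s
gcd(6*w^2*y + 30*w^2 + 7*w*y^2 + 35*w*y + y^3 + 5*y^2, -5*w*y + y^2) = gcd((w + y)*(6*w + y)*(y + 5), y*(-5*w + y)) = 1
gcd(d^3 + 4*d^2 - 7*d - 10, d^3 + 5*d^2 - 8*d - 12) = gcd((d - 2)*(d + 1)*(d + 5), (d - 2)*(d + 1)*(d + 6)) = d^2 - d - 2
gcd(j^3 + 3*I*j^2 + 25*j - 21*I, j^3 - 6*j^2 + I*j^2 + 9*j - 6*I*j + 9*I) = 1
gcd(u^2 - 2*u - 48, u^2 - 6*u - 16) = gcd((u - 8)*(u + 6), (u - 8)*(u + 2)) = u - 8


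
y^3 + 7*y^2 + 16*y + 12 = (y + 2)^2*(y + 3)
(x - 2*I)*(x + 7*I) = x^2 + 5*I*x + 14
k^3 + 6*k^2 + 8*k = k*(k + 2)*(k + 4)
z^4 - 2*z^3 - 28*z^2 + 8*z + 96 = (z - 6)*(z - 2)*(z + 2)*(z + 4)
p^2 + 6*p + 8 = (p + 2)*(p + 4)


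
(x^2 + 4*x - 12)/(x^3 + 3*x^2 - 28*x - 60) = (x - 2)/(x^2 - 3*x - 10)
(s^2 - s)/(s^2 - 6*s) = (s - 1)/(s - 6)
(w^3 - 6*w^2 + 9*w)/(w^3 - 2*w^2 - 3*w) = (w - 3)/(w + 1)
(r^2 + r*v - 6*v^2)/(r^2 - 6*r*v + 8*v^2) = (r + 3*v)/(r - 4*v)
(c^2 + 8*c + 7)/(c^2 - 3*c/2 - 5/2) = 2*(c + 7)/(2*c - 5)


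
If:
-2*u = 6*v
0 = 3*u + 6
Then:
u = -2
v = 2/3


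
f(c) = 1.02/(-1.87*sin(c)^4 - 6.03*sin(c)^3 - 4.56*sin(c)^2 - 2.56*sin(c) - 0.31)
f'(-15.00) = -3.06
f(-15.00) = 1.36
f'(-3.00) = -2988.63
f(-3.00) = -43.70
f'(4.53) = -0.23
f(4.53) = 0.57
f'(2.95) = -4.94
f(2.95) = -1.01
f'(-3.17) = -19.34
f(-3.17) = -2.64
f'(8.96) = -1.12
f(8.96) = -0.34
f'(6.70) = 1.40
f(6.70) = -0.40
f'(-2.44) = -3.13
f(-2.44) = 1.38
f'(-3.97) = -0.26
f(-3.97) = -0.13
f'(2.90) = -3.60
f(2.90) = -0.80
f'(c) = 1.02*(7.48*sin(c)^3*cos(c) + 18.09*sin(c)^2*cos(c) + 9.12*sin(c)*cos(c) + 2.56*cos(c))/(-1.87*sin(c)^4 - 6.03*sin(c)^3 - 4.56*sin(c)^2 - 2.56*sin(c) - 0.31)^2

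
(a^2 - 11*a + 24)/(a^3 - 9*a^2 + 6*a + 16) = (a - 3)/(a^2 - a - 2)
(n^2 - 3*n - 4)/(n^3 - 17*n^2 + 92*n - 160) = (n + 1)/(n^2 - 13*n + 40)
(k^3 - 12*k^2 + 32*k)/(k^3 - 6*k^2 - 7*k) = (-k^2 + 12*k - 32)/(-k^2 + 6*k + 7)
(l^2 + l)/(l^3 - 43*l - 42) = l/(l^2 - l - 42)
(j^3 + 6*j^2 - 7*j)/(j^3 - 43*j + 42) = j/(j - 6)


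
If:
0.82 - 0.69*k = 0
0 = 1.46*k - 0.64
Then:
No Solution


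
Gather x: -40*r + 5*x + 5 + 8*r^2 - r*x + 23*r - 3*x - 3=8*r^2 - 17*r + x*(2 - r) + 2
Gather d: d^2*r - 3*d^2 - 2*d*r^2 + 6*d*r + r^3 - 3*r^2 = d^2*(r - 3) + d*(-2*r^2 + 6*r) + r^3 - 3*r^2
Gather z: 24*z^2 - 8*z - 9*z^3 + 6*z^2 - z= -9*z^3 + 30*z^2 - 9*z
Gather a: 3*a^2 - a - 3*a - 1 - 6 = 3*a^2 - 4*a - 7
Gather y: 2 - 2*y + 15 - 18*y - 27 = -20*y - 10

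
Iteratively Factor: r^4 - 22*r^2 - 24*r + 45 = (r - 5)*(r^3 + 5*r^2 + 3*r - 9) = (r - 5)*(r + 3)*(r^2 + 2*r - 3) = (r - 5)*(r + 3)^2*(r - 1)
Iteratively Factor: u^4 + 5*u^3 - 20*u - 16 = (u - 2)*(u^3 + 7*u^2 + 14*u + 8) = (u - 2)*(u + 1)*(u^2 + 6*u + 8) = (u - 2)*(u + 1)*(u + 2)*(u + 4)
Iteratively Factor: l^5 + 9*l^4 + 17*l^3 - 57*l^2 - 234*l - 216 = (l + 3)*(l^4 + 6*l^3 - l^2 - 54*l - 72) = (l - 3)*(l + 3)*(l^3 + 9*l^2 + 26*l + 24) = (l - 3)*(l + 2)*(l + 3)*(l^2 + 7*l + 12) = (l - 3)*(l + 2)*(l + 3)*(l + 4)*(l + 3)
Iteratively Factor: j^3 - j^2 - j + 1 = (j - 1)*(j^2 - 1) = (j - 1)*(j + 1)*(j - 1)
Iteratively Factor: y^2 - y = (y)*(y - 1)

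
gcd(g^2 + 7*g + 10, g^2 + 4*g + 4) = g + 2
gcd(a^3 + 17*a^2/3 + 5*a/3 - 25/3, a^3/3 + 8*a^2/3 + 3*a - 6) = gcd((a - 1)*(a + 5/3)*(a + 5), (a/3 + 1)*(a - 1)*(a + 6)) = a - 1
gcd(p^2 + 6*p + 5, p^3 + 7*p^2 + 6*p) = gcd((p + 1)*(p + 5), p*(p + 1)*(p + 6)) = p + 1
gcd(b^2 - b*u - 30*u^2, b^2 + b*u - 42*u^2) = -b + 6*u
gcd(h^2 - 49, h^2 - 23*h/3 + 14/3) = h - 7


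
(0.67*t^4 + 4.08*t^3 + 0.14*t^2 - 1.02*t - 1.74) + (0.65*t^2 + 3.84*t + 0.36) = 0.67*t^4 + 4.08*t^3 + 0.79*t^2 + 2.82*t - 1.38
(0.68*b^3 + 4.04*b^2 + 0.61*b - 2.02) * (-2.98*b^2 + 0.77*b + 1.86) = -2.0264*b^5 - 11.5156*b^4 + 2.5578*b^3 + 14.0037*b^2 - 0.4208*b - 3.7572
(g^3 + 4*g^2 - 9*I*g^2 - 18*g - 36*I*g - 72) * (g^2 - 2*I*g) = g^5 + 4*g^4 - 11*I*g^4 - 36*g^3 - 44*I*g^3 - 144*g^2 + 36*I*g^2 + 144*I*g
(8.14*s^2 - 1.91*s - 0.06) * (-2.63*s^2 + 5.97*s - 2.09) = -21.4082*s^4 + 53.6191*s^3 - 28.2575*s^2 + 3.6337*s + 0.1254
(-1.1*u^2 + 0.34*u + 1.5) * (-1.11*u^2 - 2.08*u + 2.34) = 1.221*u^4 + 1.9106*u^3 - 4.9462*u^2 - 2.3244*u + 3.51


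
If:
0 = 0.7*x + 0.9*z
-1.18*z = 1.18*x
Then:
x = 0.00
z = 0.00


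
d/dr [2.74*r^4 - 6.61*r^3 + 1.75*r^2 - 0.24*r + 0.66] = 10.96*r^3 - 19.83*r^2 + 3.5*r - 0.24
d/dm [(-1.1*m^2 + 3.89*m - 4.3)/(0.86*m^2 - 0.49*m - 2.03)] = (-2.8064*m^2 + 11.862*m - 10.0037)/(0.7396*m^4 - 0.8428*m^3 - 3.2515*m^2 + 1.9894*m + 4.1209)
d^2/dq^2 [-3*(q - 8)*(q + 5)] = -6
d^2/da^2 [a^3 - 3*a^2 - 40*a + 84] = 6*a - 6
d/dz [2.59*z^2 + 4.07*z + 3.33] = 5.18*z + 4.07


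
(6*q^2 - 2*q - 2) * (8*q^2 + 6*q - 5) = 48*q^4 + 20*q^3 - 58*q^2 - 2*q + 10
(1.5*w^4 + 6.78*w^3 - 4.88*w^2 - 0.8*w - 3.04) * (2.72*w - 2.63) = 4.08*w^5 + 14.4966*w^4 - 31.105*w^3 + 10.6584*w^2 - 6.1648*w + 7.9952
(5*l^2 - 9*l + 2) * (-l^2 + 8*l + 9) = -5*l^4 + 49*l^3 - 29*l^2 - 65*l + 18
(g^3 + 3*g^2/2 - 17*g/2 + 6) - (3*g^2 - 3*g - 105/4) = g^3 - 3*g^2/2 - 11*g/2 + 129/4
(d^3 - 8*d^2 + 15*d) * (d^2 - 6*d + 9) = d^5 - 14*d^4 + 72*d^3 - 162*d^2 + 135*d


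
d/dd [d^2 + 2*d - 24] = 2*d + 2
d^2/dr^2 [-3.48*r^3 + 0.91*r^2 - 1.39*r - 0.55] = 1.82 - 20.88*r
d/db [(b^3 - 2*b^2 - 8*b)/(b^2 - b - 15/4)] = 4*(4*b^4 - 8*b^3 - 5*b^2 + 60*b + 120)/(16*b^4 - 32*b^3 - 104*b^2 + 120*b + 225)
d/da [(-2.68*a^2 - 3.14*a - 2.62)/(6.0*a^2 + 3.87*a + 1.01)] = (8.4684*a^2 + 26.0264*a + 6.968)/(36.0*a^4 + 46.44*a^3 + 27.0969*a^2 + 7.8174*a + 1.0201)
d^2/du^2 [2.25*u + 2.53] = 0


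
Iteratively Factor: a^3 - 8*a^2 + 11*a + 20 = (a + 1)*(a^2 - 9*a + 20) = (a - 5)*(a + 1)*(a - 4)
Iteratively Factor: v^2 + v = (v)*(v + 1)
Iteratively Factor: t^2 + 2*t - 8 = (t + 4)*(t - 2)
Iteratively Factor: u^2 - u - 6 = (u + 2)*(u - 3)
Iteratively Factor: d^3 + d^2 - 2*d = (d + 2)*(d^2 - d) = d*(d + 2)*(d - 1)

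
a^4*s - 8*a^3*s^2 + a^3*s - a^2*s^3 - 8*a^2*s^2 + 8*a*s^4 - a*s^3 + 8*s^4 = (a - 8*s)*(a - s)*(a + s)*(a*s + s)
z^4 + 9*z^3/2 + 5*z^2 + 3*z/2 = z*(z + 1/2)*(z + 1)*(z + 3)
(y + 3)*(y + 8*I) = y^2 + 3*y + 8*I*y + 24*I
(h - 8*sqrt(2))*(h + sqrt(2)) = h^2 - 7*sqrt(2)*h - 16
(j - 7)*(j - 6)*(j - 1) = j^3 - 14*j^2 + 55*j - 42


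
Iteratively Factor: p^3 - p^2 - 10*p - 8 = (p + 2)*(p^2 - 3*p - 4) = (p + 1)*(p + 2)*(p - 4)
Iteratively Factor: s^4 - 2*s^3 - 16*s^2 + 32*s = (s - 4)*(s^3 + 2*s^2 - 8*s) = (s - 4)*(s + 4)*(s^2 - 2*s) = s*(s - 4)*(s + 4)*(s - 2)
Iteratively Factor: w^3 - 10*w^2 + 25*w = (w - 5)*(w^2 - 5*w) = (w - 5)^2*(w)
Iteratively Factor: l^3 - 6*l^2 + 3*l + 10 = (l - 5)*(l^2 - l - 2) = (l - 5)*(l - 2)*(l + 1)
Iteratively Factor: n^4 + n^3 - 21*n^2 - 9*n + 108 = (n + 4)*(n^3 - 3*n^2 - 9*n + 27) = (n - 3)*(n + 4)*(n^2 - 9) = (n - 3)^2*(n + 4)*(n + 3)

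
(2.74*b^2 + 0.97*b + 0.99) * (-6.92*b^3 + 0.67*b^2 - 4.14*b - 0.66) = -18.9608*b^5 - 4.8766*b^4 - 17.5445*b^3 - 5.1609*b^2 - 4.7388*b - 0.6534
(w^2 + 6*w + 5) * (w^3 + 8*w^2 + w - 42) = w^5 + 14*w^4 + 54*w^3 + 4*w^2 - 247*w - 210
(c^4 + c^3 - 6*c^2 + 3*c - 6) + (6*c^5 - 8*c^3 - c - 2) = 6*c^5 + c^4 - 7*c^3 - 6*c^2 + 2*c - 8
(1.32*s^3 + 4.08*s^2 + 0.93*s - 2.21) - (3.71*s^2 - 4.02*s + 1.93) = 1.32*s^3 + 0.37*s^2 + 4.95*s - 4.14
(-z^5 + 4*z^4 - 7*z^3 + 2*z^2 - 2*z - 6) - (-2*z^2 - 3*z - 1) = -z^5 + 4*z^4 - 7*z^3 + 4*z^2 + z - 5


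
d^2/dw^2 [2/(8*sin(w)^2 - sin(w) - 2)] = 2*(256*sin(w)^4 - 24*sin(w)^3 - 319*sin(w)^2 + 46*sin(w) - 34)/(-8*sin(w)^2 + sin(w) + 2)^3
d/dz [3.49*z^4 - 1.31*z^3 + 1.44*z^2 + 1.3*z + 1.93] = 13.96*z^3 - 3.93*z^2 + 2.88*z + 1.3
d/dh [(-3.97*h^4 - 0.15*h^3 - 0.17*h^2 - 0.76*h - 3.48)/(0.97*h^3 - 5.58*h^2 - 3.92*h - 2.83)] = (-3.8509*h^6 + 44.3052*h^5 + 47.6891*h^4 + 47.5908*h^3 + 7.8259*h^2 - 37.8746*h - 11.4908)/(0.9409*h^6 - 10.8252*h^5 + 23.5316*h^4 + 38.257*h^3 + 46.9492*h^2 + 22.1872*h + 8.0089)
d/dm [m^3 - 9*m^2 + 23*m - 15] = 3*m^2 - 18*m + 23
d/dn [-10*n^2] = -20*n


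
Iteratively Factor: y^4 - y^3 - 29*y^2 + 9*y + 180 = (y - 3)*(y^3 + 2*y^2 - 23*y - 60) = (y - 5)*(y - 3)*(y^2 + 7*y + 12) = (y - 5)*(y - 3)*(y + 3)*(y + 4)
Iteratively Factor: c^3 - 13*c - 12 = (c + 1)*(c^2 - c - 12) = (c - 4)*(c + 1)*(c + 3)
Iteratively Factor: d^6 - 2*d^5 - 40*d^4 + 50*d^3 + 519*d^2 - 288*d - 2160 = (d - 4)*(d^5 + 2*d^4 - 32*d^3 - 78*d^2 + 207*d + 540) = (d - 4)*(d + 3)*(d^4 - d^3 - 29*d^2 + 9*d + 180) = (d - 4)*(d - 3)*(d + 3)*(d^3 + 2*d^2 - 23*d - 60) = (d - 5)*(d - 4)*(d - 3)*(d + 3)*(d^2 + 7*d + 12) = (d - 5)*(d - 4)*(d - 3)*(d + 3)^2*(d + 4)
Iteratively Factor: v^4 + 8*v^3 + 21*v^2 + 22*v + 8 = (v + 1)*(v^3 + 7*v^2 + 14*v + 8) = (v + 1)*(v + 2)*(v^2 + 5*v + 4) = (v + 1)*(v + 2)*(v + 4)*(v + 1)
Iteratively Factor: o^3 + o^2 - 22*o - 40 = (o - 5)*(o^2 + 6*o + 8) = (o - 5)*(o + 2)*(o + 4)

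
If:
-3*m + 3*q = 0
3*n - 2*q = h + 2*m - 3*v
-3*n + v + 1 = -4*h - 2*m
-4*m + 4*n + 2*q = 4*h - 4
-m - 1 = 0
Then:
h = -11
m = -1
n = -25/2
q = -1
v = 15/2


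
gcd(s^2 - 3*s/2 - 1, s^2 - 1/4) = s + 1/2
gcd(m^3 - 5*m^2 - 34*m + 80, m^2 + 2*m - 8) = m - 2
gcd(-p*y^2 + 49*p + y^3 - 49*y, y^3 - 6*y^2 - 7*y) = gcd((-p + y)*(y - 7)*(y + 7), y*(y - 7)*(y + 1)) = y - 7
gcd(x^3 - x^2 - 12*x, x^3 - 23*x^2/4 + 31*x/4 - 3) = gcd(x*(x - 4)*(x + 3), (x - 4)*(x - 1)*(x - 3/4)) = x - 4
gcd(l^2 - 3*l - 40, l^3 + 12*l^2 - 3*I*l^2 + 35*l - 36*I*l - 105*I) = l + 5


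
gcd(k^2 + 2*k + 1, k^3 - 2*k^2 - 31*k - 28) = k + 1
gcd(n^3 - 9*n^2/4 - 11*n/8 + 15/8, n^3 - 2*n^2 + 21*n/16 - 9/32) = n - 3/4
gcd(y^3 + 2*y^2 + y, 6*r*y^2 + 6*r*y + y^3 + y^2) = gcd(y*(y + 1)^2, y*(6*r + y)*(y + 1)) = y^2 + y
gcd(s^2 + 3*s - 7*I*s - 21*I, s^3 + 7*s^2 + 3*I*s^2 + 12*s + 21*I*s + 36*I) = s + 3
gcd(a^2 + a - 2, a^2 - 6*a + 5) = a - 1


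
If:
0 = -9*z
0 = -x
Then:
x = 0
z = 0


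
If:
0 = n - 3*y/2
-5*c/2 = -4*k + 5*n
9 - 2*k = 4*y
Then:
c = 36/5 - 31*y/5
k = 9/2 - 2*y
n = 3*y/2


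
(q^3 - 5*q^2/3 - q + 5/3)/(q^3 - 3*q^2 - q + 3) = (q - 5/3)/(q - 3)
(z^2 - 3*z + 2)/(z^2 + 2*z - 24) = (z^2 - 3*z + 2)/(z^2 + 2*z - 24)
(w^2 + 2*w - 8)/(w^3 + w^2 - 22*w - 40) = (w - 2)/(w^2 - 3*w - 10)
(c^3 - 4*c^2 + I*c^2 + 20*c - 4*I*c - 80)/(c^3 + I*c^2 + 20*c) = (c - 4)/c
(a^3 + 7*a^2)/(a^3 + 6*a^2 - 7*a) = a/(a - 1)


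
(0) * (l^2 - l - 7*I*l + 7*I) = 0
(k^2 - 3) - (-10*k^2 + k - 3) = 11*k^2 - k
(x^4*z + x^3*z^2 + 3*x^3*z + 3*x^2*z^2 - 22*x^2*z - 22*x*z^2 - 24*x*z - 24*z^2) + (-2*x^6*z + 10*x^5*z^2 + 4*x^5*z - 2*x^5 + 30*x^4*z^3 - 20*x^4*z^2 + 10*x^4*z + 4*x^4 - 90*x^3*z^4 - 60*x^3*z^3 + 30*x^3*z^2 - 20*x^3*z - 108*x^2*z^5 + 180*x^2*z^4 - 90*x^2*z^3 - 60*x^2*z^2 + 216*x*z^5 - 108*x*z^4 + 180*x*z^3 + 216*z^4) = -2*x^6*z + 10*x^5*z^2 + 4*x^5*z - 2*x^5 + 30*x^4*z^3 - 20*x^4*z^2 + 11*x^4*z + 4*x^4 - 90*x^3*z^4 - 60*x^3*z^3 + 31*x^3*z^2 - 17*x^3*z - 108*x^2*z^5 + 180*x^2*z^4 - 90*x^2*z^3 - 57*x^2*z^2 - 22*x^2*z + 216*x*z^5 - 108*x*z^4 + 180*x*z^3 - 22*x*z^2 - 24*x*z + 216*z^4 - 24*z^2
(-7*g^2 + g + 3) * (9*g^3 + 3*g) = -63*g^5 + 9*g^4 + 6*g^3 + 3*g^2 + 9*g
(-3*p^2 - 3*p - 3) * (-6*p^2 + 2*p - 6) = 18*p^4 + 12*p^3 + 30*p^2 + 12*p + 18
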